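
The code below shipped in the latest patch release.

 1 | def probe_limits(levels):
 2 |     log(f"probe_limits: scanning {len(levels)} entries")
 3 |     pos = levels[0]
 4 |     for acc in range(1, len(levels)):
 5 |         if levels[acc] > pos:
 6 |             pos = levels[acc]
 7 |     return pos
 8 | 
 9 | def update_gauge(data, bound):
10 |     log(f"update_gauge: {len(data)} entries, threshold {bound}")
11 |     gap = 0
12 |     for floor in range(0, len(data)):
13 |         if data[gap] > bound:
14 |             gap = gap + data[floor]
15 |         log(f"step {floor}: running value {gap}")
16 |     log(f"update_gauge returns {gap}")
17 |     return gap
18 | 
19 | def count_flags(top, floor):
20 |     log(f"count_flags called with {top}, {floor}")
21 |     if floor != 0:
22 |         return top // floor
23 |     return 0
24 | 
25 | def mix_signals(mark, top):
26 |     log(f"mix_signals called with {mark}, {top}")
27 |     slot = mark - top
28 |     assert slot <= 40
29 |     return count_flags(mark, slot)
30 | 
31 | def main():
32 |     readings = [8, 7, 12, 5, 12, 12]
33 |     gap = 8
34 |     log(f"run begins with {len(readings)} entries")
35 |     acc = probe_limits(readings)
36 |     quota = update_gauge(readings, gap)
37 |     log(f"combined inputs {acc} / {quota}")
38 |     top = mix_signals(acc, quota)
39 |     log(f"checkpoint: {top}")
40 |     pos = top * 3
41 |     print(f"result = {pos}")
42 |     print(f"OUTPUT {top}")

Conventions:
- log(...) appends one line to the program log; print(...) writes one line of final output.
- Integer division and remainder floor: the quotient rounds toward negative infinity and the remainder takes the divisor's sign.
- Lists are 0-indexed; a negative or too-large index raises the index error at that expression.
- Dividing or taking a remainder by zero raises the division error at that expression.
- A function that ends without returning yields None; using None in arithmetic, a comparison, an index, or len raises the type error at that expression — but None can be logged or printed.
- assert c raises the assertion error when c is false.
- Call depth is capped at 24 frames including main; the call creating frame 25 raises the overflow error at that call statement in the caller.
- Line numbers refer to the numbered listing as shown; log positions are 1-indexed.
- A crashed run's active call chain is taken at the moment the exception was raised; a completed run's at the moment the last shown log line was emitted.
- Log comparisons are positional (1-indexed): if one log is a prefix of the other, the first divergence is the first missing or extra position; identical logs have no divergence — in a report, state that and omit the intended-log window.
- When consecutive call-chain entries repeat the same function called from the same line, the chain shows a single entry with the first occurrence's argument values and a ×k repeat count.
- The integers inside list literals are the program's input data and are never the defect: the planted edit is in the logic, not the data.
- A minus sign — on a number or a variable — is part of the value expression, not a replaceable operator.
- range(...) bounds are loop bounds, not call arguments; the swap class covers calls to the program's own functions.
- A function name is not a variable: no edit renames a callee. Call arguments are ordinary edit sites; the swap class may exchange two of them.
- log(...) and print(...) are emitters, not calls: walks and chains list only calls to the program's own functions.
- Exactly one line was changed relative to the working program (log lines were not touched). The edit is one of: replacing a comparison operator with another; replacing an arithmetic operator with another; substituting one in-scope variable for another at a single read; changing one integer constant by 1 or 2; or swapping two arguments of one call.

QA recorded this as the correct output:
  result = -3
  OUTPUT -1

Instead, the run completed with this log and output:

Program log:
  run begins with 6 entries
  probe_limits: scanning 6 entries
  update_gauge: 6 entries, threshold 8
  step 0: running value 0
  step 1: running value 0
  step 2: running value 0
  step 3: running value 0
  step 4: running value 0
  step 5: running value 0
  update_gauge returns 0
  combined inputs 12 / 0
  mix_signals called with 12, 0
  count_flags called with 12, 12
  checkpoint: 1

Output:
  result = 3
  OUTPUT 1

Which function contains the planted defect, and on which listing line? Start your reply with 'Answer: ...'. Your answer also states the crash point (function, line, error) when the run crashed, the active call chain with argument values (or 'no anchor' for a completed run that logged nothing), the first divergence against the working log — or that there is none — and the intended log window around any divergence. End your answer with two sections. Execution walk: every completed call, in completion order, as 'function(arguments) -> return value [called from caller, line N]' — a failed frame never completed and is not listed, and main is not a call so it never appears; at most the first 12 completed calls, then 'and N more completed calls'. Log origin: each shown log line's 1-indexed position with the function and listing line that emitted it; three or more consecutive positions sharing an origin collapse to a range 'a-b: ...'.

Answer: the defect is in update_gauge at line 13.
Key fact: Log line 6 is where behavior first shows: 'step 2: running value 0' appears instead of 'step 2: running value 12'.
Call chain: main.
First divergence: position 6 — the shown line 'step 2: running value 0' should read 'step 2: running value 12'.
Intended log window:
  4: step 0: running value 0
  5: step 1: running value 0
  6: step 2: running value 12
  7: step 3: running value 12
Execution walk:
  probe_limits([8, 7, 12, 5, 12, 12]) -> 12  [called from main, line 35]
  update_gauge([8, 7, 12, 5, 12, 12], 8) -> 0  [called from main, line 36]
  count_flags(12, 12) -> 1  [called from mix_signals, line 29]
  mix_signals(12, 0) -> 1  [called from main, line 38]
Origin of each log line:
  1: emitted by main (line 34)
  2: emitted by probe_limits (line 2)
  3: emitted by update_gauge (line 10)
  4-9: emitted by update_gauge (line 15)
  10: emitted by update_gauge (line 16)
  11: emitted by main (line 37)
  12: emitted by mix_signals (line 26)
  13: emitted by count_flags (line 20)
  14: emitted by main (line 39)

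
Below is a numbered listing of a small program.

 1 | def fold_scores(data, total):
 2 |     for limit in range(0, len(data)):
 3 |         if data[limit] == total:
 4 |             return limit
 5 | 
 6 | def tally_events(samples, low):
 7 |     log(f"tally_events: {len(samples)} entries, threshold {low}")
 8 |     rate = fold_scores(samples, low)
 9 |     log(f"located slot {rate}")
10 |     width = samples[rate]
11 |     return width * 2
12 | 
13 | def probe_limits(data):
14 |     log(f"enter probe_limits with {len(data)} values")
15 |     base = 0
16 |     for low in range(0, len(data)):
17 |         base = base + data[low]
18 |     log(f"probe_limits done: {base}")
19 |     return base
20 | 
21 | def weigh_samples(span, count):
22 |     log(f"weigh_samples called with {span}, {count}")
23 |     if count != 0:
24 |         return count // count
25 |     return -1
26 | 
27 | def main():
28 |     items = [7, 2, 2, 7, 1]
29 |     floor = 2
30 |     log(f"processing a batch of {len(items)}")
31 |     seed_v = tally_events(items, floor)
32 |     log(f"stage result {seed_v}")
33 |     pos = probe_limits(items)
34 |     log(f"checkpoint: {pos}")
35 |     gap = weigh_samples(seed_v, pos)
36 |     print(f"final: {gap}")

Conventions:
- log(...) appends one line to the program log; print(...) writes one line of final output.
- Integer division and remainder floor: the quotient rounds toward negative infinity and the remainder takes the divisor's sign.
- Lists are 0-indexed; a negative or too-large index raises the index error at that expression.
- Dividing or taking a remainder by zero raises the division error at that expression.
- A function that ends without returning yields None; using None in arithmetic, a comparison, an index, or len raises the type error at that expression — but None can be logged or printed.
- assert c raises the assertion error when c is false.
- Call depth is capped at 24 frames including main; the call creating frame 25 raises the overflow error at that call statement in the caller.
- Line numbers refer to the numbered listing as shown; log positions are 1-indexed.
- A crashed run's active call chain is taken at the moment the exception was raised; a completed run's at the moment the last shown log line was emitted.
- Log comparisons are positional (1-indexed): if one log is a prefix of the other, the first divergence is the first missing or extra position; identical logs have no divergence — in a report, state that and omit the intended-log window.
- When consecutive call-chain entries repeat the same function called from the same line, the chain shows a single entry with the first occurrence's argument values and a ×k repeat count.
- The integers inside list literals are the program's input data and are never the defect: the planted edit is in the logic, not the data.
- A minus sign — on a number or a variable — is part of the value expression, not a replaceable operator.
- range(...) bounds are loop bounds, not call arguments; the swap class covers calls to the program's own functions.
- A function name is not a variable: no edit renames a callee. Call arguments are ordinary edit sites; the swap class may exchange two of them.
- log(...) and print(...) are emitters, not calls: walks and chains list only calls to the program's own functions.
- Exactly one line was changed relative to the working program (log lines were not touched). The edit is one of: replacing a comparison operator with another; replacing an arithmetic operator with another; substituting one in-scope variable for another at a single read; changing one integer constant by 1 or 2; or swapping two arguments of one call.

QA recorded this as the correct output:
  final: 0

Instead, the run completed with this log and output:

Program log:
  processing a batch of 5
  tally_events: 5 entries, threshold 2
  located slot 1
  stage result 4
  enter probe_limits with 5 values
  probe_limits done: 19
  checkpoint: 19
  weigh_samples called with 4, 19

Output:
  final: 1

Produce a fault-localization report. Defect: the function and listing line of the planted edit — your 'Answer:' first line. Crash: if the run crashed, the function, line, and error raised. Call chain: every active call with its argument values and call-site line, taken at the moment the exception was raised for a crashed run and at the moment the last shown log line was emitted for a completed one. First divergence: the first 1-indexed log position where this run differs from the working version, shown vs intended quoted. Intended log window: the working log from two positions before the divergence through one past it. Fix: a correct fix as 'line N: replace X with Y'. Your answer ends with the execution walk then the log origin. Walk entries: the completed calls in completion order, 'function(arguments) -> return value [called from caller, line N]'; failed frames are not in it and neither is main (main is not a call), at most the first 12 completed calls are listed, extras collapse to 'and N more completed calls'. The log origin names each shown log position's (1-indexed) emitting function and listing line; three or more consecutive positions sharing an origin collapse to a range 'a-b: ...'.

Answer: the defect is in weigh_samples at line 24.
Key fact: The logs agree in full; only the final output differs.
Call chain: main -> weigh_samples(4, 19) (called at line 35).
First divergence: there is none — every log position agrees.
Execution walk:
  fold_scores([7, 2, 2, 7, 1], 2) -> 1  [called from tally_events, line 8]
  tally_events([7, 2, 2, 7, 1], 2) -> 4  [called from main, line 31]
  probe_limits([7, 2, 2, 7, 1]) -> 19  [called from main, line 33]
  weigh_samples(4, 19) -> 1  [called from main, line 35]
Log origin:
  1 — main, line 30
  2 — tally_events, line 7
  3 — tally_events, line 9
  4 — main, line 32
  5 — probe_limits, line 14
  6 — probe_limits, line 18
  7 — main, line 34
  8 — weigh_samples, line 22
A correct fix: line 24: replace `count // count` with `span // count`.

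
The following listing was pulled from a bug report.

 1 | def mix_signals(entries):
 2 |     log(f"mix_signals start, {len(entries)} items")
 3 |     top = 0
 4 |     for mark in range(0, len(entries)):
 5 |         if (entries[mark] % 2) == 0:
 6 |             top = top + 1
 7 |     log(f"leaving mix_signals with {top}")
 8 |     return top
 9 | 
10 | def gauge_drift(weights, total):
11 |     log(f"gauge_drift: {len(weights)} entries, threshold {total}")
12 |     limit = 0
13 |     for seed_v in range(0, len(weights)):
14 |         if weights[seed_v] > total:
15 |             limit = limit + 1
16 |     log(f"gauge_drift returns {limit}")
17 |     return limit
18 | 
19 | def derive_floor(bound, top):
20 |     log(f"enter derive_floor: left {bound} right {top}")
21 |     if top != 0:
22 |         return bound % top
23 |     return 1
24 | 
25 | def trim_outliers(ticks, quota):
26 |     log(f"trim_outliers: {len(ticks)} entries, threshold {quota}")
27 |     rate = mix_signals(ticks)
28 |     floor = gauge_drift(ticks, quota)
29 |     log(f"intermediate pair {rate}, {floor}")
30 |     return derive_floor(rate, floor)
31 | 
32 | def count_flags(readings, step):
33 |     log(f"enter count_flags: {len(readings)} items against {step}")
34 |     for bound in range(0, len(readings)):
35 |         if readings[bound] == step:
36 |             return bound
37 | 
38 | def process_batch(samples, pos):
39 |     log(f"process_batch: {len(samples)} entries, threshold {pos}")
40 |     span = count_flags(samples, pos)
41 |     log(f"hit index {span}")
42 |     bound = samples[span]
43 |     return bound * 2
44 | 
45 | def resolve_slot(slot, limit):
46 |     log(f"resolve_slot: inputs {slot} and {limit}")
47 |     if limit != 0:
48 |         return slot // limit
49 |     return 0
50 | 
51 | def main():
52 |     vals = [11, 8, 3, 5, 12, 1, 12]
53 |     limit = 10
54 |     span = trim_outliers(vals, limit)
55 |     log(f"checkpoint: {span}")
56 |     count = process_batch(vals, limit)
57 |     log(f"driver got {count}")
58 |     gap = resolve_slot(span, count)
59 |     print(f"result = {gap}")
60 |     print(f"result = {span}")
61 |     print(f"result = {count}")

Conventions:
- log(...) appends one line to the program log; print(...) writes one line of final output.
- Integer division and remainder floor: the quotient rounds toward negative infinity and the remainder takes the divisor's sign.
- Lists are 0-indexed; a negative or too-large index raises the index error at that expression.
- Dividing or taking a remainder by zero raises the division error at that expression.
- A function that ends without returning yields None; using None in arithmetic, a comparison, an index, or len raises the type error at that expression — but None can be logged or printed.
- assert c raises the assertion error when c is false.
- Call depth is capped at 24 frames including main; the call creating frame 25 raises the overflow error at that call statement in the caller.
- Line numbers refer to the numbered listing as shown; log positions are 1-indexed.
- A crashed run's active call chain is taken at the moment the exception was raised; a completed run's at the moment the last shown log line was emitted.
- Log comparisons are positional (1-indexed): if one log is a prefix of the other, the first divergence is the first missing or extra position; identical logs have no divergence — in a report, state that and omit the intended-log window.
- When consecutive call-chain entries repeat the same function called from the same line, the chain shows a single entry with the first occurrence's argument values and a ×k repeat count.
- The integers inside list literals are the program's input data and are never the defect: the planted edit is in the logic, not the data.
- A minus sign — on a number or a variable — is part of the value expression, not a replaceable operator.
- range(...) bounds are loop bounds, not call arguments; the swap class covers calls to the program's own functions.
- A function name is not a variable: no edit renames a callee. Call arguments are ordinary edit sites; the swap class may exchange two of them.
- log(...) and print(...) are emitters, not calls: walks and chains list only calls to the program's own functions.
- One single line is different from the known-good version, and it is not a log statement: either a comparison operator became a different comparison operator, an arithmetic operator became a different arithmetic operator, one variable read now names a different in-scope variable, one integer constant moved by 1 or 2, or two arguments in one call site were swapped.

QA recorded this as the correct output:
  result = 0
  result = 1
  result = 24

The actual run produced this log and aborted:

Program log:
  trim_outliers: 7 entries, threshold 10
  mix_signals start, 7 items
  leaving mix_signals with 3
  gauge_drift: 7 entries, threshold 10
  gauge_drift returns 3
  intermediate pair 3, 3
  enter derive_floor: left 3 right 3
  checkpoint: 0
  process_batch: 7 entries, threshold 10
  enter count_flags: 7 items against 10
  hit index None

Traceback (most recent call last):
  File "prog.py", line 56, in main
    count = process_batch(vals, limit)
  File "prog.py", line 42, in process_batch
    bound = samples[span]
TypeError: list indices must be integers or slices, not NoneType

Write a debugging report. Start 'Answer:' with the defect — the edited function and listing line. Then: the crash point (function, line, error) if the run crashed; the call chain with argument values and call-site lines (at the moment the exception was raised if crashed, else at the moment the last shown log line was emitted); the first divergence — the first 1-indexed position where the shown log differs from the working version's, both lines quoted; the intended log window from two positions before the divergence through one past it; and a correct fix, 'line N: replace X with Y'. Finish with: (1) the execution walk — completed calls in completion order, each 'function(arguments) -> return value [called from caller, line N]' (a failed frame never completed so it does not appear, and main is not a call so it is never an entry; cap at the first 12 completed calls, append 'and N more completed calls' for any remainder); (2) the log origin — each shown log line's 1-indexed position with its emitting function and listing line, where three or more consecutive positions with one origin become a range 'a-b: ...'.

Answer: the defect is in main at line 53.
Key observation: Log line 1 is where behavior first shows: 'trim_outliers: 7 entries, threshold 10' appears instead of 'trim_outliers: 7 entries, threshold 12'.
Crash: process_batch, line 42, TypeError.
Call chain: main -> process_batch([11, 8, 3, 5, 12, 1, 12], 10) (called at line 56).
First divergence: at position 1 the run shows 'trim_outliers: 7 entries, threshold 10' where the working version logs 'trim_outliers: 7 entries, threshold 12'.
Intended log window:
  1: trim_outliers: 7 entries, threshold 12
  2: mix_signals start, 7 items
Execution walk:
  mix_signals([11, 8, 3, 5, 12, 1, 12]) -> 3  [called from trim_outliers, line 27]
  gauge_drift([11, 8, 3, 5, 12, 1, 12], 10) -> 3  [called from trim_outliers, line 28]
  derive_floor(3, 3) -> 0  [called from trim_outliers, line 30]
  trim_outliers([11, 8, 3, 5, 12, 1, 12], 10) -> 0  [called from main, line 54]
  count_flags([11, 8, 3, 5, 12, 1, 12], 10) -> None  [called from process_batch, line 40]
Log origins:
  1: from trim_outliers, line 26
  2: from mix_signals, line 2
  3: from mix_signals, line 7
  4: from gauge_drift, line 11
  5: from gauge_drift, line 16
  6: from trim_outliers, line 29
  7: from derive_floor, line 20
  8: from main, line 55
  9: from process_batch, line 39
  10: from count_flags, line 33
  11: from process_batch, line 41
A correct fix: line 53: replace `10` with `12`.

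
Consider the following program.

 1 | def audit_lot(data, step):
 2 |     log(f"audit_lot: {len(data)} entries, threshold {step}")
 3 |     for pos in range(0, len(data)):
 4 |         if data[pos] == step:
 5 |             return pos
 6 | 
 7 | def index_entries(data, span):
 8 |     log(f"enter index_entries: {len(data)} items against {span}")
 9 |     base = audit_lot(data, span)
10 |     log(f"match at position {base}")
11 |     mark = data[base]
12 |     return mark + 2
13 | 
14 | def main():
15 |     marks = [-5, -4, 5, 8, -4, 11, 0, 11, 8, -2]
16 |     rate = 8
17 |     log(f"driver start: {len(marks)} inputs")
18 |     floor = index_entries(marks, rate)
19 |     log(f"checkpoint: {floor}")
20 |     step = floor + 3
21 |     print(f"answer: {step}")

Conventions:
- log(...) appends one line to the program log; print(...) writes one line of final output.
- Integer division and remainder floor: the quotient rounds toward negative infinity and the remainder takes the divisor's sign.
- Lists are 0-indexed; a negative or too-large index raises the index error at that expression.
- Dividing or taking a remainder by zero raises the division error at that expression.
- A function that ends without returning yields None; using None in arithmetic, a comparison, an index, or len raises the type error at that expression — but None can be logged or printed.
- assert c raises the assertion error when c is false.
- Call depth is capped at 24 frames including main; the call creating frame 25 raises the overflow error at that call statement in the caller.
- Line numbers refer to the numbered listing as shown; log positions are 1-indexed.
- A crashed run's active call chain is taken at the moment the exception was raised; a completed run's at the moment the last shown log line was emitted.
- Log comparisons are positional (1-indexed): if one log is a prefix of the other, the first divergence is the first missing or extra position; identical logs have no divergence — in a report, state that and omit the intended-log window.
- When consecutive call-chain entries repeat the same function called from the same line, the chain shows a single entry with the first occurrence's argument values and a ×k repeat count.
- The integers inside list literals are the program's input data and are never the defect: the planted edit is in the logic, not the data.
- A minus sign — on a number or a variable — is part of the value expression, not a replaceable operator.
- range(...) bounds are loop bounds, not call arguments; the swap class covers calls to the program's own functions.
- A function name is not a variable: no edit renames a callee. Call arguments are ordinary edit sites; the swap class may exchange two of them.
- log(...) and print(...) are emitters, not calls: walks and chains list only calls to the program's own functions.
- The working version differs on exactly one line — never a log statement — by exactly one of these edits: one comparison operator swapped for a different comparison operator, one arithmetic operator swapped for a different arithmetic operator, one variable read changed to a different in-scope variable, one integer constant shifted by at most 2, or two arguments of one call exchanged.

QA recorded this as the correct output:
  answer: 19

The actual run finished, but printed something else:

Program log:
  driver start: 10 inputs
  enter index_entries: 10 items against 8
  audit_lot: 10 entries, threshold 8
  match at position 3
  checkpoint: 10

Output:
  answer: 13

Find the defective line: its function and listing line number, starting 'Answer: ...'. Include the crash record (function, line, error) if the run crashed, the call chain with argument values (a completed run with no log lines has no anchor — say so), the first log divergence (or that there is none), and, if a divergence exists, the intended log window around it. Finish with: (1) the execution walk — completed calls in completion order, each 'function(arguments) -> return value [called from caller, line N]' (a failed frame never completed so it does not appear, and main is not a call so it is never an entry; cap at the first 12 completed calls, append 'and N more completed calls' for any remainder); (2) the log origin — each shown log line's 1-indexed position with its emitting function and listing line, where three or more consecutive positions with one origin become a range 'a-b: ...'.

Answer: the defect is in index_entries at line 12.
Key fact: Everything matches until log position 5, which reads 'checkpoint: 10' in place of 'checkpoint: 16'.
Call chain: main.
First divergence: at position 5 the run shows 'checkpoint: 10' where the working version logs 'checkpoint: 16'.
Intended log window:
  3: audit_lot: 10 entries, threshold 8
  4: match at position 3
  5: checkpoint: 16
Execution walk:
  audit_lot([-5, -4, 5, 8, -4, 11, 0, 11, 8, -2], 8) -> 3  [called from index_entries, line 9]
  index_entries([-5, -4, 5, 8, -4, 11, 0, 11, 8, -2], 8) -> 10  [called from main, line 18]
Log origins:
  1: logged in main at line 17
  2: logged in index_entries at line 8
  3: logged in audit_lot at line 2
  4: logged in index_entries at line 10
  5: logged in main at line 19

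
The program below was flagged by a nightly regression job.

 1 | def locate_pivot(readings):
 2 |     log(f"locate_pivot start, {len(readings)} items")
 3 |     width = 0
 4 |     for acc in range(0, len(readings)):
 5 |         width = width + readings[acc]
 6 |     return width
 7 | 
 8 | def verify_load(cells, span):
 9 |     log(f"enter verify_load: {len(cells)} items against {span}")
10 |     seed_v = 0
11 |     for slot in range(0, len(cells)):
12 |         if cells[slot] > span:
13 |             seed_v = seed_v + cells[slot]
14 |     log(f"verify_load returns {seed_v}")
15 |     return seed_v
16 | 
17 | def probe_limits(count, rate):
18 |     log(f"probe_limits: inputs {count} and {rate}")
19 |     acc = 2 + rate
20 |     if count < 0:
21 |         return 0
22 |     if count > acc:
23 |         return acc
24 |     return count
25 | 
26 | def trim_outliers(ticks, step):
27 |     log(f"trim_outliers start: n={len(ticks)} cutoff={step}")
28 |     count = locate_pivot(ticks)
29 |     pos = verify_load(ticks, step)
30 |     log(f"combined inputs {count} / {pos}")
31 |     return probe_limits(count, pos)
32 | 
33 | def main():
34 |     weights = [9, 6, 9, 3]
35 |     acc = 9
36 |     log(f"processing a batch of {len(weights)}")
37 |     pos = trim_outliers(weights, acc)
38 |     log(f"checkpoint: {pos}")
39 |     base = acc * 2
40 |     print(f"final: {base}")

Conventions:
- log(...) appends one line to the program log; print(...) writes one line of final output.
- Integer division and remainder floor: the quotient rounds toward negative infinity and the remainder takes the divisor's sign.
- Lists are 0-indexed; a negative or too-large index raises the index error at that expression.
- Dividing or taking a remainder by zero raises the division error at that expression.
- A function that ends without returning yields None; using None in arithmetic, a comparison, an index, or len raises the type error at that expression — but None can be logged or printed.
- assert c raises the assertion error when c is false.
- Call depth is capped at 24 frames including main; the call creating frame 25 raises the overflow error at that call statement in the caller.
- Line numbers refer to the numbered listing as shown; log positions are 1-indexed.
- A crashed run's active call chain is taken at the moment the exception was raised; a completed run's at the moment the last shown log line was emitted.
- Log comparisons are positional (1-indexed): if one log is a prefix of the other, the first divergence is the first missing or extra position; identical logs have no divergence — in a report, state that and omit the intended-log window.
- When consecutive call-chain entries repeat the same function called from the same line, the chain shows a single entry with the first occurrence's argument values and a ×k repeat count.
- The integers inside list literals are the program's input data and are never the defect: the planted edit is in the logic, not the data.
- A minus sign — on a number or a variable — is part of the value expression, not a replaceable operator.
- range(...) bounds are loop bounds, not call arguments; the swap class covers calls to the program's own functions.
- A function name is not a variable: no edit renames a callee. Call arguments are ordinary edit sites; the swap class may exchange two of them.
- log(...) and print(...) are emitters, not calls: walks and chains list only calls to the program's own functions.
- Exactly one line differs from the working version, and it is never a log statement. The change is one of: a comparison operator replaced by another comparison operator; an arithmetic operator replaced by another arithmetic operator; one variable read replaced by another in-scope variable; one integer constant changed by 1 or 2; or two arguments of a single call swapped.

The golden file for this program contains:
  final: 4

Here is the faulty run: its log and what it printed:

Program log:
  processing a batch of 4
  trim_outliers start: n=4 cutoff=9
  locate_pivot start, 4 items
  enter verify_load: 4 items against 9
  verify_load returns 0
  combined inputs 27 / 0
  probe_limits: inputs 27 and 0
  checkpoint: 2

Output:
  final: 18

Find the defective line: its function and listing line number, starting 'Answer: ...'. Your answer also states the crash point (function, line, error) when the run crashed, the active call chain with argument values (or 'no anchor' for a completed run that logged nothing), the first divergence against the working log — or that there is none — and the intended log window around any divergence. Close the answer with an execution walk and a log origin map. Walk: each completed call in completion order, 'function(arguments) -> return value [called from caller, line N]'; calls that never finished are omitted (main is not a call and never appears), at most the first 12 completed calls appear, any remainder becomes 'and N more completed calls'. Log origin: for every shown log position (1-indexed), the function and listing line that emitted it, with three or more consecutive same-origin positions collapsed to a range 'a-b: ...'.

Answer: the defect is in main at line 39.
The tell: Log streams are identical — the defect surfaces only in the printed output.
Call chain: main.
First divergence: none — the logs agree in full.
Execution walk:
  locate_pivot([9, 6, 9, 3]) -> 27  [called from trim_outliers, line 28]
  verify_load([9, 6, 9, 3], 9) -> 0  [called from trim_outliers, line 29]
  probe_limits(27, 0) -> 2  [called from trim_outliers, line 31]
  trim_outliers([9, 6, 9, 3], 9) -> 2  [called from main, line 37]
Origin of each log line:
  1: logged in main at line 36
  2: logged in trim_outliers at line 27
  3: logged in locate_pivot at line 2
  4: logged in verify_load at line 9
  5: logged in verify_load at line 14
  6: logged in trim_outliers at line 30
  7: logged in probe_limits at line 18
  8: logged in main at line 38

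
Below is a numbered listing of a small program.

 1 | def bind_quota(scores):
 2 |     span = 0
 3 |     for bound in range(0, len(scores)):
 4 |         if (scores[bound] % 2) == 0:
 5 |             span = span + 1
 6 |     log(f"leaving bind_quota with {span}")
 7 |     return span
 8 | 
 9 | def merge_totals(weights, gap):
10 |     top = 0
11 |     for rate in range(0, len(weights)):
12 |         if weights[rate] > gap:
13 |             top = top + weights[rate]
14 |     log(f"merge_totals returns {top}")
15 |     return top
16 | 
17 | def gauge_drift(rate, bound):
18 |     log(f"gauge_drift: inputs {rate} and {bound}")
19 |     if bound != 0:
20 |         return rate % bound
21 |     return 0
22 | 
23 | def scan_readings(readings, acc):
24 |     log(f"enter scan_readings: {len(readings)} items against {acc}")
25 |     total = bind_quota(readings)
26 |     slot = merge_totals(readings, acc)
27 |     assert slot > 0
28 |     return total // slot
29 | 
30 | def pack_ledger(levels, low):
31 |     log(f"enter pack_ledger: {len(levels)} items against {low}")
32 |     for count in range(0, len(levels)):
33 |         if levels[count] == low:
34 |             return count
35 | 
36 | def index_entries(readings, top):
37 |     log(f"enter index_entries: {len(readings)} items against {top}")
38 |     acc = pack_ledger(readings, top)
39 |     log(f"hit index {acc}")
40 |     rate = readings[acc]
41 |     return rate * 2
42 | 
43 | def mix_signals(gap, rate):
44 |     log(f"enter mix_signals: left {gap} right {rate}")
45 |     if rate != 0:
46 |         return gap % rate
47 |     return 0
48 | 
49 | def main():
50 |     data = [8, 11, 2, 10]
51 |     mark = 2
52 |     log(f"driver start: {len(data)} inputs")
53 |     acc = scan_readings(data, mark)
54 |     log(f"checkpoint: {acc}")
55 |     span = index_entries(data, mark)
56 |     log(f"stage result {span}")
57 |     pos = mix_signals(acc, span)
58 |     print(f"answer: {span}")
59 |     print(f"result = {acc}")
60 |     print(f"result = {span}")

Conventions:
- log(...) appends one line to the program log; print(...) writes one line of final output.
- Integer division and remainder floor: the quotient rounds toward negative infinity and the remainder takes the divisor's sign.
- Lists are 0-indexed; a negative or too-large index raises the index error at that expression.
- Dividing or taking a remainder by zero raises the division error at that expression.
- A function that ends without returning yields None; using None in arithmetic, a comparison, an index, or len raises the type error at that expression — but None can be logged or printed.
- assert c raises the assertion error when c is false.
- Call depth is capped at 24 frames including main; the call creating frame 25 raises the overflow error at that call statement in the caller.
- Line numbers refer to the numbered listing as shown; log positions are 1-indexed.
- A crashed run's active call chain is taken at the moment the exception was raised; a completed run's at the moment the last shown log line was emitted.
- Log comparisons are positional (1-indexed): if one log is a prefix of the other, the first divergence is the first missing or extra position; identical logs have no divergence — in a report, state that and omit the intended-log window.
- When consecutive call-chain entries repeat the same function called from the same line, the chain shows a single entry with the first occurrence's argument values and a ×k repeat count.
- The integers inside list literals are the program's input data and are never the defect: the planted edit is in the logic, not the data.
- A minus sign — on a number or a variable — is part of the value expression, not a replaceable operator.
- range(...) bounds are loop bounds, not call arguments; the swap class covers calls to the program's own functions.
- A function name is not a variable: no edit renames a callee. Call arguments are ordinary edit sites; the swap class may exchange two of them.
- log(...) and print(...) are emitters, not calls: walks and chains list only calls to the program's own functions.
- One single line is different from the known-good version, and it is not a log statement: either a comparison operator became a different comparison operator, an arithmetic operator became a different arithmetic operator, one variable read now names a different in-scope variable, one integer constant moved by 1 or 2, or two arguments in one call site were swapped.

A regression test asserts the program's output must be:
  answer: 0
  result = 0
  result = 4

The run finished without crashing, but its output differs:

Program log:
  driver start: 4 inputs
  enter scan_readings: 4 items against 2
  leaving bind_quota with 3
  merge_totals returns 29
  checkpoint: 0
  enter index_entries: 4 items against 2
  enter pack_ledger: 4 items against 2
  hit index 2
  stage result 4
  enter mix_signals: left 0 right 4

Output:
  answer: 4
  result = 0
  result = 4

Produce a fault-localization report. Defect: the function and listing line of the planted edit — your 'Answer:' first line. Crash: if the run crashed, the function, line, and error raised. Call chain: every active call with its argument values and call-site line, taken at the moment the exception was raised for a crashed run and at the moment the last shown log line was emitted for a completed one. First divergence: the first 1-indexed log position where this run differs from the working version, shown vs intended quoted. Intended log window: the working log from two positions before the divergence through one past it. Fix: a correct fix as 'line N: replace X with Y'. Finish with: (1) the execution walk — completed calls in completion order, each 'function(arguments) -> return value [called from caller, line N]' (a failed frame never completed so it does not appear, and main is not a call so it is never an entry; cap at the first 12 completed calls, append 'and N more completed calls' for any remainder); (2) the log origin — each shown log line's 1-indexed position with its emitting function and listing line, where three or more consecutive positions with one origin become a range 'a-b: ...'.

Answer: the defect is in main at line 58.
The tell: The logs agree in full; only the final output differs.
Call chain: main -> mix_signals(0, 4) (called at line 57).
First divergence: there is none — every log position agrees.
Execution walk:
  bind_quota([8, 11, 2, 10]) -> 3  [called from scan_readings, line 25]
  merge_totals([8, 11, 2, 10], 2) -> 29  [called from scan_readings, line 26]
  scan_readings([8, 11, 2, 10], 2) -> 0  [called from main, line 53]
  pack_ledger([8, 11, 2, 10], 2) -> 2  [called from index_entries, line 38]
  index_entries([8, 11, 2, 10], 2) -> 4  [called from main, line 55]
  mix_signals(0, 4) -> 0  [called from main, line 57]
Log line origins:
  1: from main, line 52
  2: from scan_readings, line 24
  3: from bind_quota, line 6
  4: from merge_totals, line 14
  5: from main, line 54
  6: from index_entries, line 37
  7: from pack_ledger, line 31
  8: from index_entries, line 39
  9: from main, line 56
  10: from mix_signals, line 44
A correct fix: line 58: replace `span` with `pos`.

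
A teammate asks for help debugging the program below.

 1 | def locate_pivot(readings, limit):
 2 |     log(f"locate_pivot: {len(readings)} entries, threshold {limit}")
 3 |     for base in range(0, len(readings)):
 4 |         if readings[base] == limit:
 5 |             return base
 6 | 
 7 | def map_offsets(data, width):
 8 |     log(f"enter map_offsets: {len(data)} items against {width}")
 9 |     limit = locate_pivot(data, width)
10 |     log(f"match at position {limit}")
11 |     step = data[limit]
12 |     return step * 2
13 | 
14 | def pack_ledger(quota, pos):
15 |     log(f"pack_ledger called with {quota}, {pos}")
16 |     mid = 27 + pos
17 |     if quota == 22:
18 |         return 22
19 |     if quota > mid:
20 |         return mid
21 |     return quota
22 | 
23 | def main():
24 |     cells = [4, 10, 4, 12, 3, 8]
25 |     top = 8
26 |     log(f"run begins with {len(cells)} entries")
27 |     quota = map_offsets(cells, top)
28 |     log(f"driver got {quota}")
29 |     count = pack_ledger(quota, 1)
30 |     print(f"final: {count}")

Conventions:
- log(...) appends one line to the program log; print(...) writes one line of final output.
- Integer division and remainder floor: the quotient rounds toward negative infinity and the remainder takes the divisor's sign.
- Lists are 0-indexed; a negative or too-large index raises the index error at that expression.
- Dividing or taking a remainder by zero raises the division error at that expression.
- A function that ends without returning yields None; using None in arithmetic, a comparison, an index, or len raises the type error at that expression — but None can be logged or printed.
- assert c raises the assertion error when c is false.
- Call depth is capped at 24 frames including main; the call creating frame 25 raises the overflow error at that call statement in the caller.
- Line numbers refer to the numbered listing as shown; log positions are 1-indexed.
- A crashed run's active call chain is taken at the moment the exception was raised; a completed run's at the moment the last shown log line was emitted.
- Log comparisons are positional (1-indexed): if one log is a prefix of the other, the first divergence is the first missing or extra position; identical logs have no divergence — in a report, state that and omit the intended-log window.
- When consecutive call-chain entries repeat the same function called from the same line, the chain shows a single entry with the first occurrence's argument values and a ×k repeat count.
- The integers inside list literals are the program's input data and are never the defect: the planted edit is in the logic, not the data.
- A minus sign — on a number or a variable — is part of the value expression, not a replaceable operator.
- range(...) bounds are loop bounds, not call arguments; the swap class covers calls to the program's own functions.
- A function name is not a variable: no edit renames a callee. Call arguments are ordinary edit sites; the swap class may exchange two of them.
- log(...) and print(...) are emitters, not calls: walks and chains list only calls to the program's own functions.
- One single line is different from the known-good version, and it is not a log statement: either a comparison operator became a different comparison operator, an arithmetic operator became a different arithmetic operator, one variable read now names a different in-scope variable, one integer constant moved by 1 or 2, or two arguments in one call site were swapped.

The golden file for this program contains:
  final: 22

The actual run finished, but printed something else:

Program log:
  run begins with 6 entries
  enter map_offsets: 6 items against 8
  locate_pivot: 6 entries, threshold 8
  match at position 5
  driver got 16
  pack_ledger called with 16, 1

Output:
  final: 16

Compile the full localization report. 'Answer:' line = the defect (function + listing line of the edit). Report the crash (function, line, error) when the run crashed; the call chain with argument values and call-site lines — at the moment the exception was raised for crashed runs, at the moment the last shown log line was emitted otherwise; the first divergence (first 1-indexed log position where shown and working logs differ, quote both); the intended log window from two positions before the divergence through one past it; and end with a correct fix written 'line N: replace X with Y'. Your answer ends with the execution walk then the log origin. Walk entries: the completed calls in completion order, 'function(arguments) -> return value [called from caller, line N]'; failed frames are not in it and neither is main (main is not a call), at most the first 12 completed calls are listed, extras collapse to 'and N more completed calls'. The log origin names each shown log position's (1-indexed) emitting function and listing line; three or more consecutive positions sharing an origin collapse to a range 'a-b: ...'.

Answer: the defect is in pack_ledger at line 17.
Key observation: The two runs log identically and part ways only at the printed values.
Call chain: main -> pack_ledger(16, 1) (called at line 29).
First divergence: none; the two logs match at every position.
Execution walk:
  locate_pivot([4, 10, 4, 12, 3, 8], 8) -> 5  [called from map_offsets, line 9]
  map_offsets([4, 10, 4, 12, 3, 8], 8) -> 16  [called from main, line 27]
  pack_ledger(16, 1) -> 16  [called from main, line 29]
Log origins:
  1: emitted by main (line 26)
  2: emitted by map_offsets (line 8)
  3: emitted by locate_pivot (line 2)
  4: emitted by map_offsets (line 10)
  5: emitted by main (line 28)
  6: emitted by pack_ledger (line 15)
A correct fix: line 17: replace `==` with `<`.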